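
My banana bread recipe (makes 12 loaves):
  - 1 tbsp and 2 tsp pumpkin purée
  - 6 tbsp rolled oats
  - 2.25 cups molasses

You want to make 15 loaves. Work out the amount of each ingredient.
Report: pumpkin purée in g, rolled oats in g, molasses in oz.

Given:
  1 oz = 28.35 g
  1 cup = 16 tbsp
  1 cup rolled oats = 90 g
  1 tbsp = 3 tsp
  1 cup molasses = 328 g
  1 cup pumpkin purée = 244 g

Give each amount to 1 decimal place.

pumpkin purée: 31.8 g; rolled oats: 42.2 g; molasses: 32.5 oz

Scaling factor: 15/12 = 5/4 = 1.25.
pumpkin purée: (1 tbsp + 2 tsp = 5/3 tbsp) × 5/4 ÷ 16 tbsp/cup × 244 g/cup ≈ 31.8 g
rolled oats: 6 tbsp × 5/4 ÷ 16 tbsp/cup × 90 g/cup ≈ 42.2 g
molasses: 2.25 cup × 5/4 × 328 g/cup ÷ 28.35 g/oz ≈ 32.5 oz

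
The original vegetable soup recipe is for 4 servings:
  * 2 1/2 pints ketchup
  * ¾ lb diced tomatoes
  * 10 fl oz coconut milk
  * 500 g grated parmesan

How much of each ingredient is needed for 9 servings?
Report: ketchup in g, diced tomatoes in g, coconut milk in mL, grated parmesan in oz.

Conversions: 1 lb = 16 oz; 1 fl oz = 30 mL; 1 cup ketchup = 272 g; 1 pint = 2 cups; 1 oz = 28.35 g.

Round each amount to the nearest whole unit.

ketchup: 3060 g; diced tomatoes: 765 g; coconut milk: 675 mL; grated parmesan: 40 oz

Scaling factor: 9/4 = 2.25.
ketchup: 2.5 pint × 9/4 × 2 cup/pint × 272 g/cup = 3060 g
diced tomatoes: 0.75 lb × 9/4 × 16 oz/lb × 28.35 g/oz ≈ 765 g
coconut milk: 10 fl oz × 9/4 × 30 mL/fl oz = 675 mL
grated parmesan: 500 g × 9/4 ÷ 28.35 g/oz ≈ 40 oz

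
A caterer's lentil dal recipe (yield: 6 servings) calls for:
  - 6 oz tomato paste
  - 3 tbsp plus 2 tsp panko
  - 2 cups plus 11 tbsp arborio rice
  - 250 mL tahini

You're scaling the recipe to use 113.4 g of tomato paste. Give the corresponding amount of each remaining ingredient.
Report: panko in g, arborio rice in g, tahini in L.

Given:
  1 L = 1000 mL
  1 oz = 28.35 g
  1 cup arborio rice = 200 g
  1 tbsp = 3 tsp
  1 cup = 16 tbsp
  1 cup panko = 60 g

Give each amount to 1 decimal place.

panko: 9.2 g; arborio rice: 358.3 g; tahini: 0.2 L

The original recipe has 170.1 g of tomato paste, so the scaling factor is 113.4 ÷ 170.1 = 2/3.
panko: (3 tbsp + 2 tsp = 11/3 tbsp) × 2/3 ÷ 16 tbsp/cup × 60 g/cup ≈ 9.2 g
arborio rice: (2 cup + 11 tbsp = 2.6875 cup) × 2/3 × 200 g/cup ≈ 358.3 g
tahini: 250 mL × 2/3 ÷ 1000 mL/L ≈ 0.2 L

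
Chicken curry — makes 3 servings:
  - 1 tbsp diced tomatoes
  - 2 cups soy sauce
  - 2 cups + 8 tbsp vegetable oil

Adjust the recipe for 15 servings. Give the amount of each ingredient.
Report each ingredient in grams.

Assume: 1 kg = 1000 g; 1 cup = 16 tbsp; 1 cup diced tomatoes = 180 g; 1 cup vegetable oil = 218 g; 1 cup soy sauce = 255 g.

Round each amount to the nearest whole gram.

Scaling factor: 15/3 = 5.
diced tomatoes: 1 tbsp × 5 ÷ 16 tbsp/cup × 180 g/cup ≈ 56 g
soy sauce: 2 cup × 5 × 255 g/cup = 2550 g
vegetable oil: (2 cup + 8 tbsp = 2.5 cup) × 5 × 218 g/cup = 2725 g

diced tomatoes: 56 g; soy sauce: 2550 g; vegetable oil: 2725 g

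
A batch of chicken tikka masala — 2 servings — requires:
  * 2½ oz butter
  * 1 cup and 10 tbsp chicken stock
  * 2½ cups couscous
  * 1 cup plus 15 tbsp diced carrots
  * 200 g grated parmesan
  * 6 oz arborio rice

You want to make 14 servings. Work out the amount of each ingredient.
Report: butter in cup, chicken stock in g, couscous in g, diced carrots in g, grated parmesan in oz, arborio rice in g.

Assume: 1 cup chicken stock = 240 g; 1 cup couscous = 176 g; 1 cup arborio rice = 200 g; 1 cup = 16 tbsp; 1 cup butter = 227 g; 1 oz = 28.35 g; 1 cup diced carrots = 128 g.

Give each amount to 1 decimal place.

butter: 2.2 cup; chicken stock: 2730.0 g; couscous: 3080.0 g; diced carrots: 1736.0 g; grated parmesan: 49.4 oz; arborio rice: 1190.7 g

Scaling factor: 14/2 = 7.
butter: 2.5 oz × 7 × 28.35 g/oz ÷ 227 g/cup ≈ 2.2 cup
chicken stock: (1 cup + 10 tbsp = 1.625 cup) × 7 × 240 g/cup = 2730.0 g
couscous: 2.5 cup × 7 × 176 g/cup = 3080.0 g
diced carrots: (1 cup + 15 tbsp = 1.9375 cup) × 7 × 128 g/cup = 1736.0 g
grated parmesan: 200 g × 7 ÷ 28.35 g/oz ≈ 49.4 oz
arborio rice: 6 oz × 7 × 28.35 g/oz = 1190.7 g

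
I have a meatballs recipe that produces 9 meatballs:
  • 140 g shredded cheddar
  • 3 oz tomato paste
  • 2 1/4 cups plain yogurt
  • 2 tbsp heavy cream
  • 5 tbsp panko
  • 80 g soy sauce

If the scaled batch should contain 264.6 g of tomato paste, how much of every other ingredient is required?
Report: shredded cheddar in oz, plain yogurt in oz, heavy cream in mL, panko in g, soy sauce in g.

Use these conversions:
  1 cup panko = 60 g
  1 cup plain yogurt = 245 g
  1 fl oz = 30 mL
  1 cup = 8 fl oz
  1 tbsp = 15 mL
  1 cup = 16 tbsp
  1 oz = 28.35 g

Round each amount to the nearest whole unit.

The original recipe has 85.05 g of tomato paste, so the scaling factor is 264.6 ÷ 85.05 = 28/9.
shredded cheddar: 140 g × 28/9 ÷ 28.35 g/oz ≈ 15 oz
plain yogurt: 2.25 cup × 28/9 × 245 g/cup ÷ 28.35 g/oz ≈ 60 oz
heavy cream: 2 tbsp × 28/9 × 15 mL/tbsp ≈ 93 mL
panko: 5 tbsp × 28/9 ÷ 16 tbsp/cup × 60 g/cup ≈ 58 g
soy sauce: 80 g × 28/9 ≈ 249 g

shredded cheddar: 15 oz; plain yogurt: 60 oz; heavy cream: 93 mL; panko: 58 g; soy sauce: 249 g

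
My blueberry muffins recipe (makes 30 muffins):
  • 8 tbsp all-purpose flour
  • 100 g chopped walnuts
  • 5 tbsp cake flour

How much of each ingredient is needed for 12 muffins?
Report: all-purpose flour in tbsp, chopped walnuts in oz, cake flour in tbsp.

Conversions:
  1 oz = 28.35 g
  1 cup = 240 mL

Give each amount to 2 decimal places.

all-purpose flour: 3.20 tbsp; chopped walnuts: 1.41 oz; cake flour: 2.00 tbsp

Scaling factor: 12/30 = 2/5 = 0.4.
all-purpose flour: 8 tbsp × 2/5 = 3.20 tbsp
chopped walnuts: 100 g × 2/5 ÷ 28.35 g/oz ≈ 1.41 oz
cake flour: 5 tbsp × 2/5 = 2.00 tbsp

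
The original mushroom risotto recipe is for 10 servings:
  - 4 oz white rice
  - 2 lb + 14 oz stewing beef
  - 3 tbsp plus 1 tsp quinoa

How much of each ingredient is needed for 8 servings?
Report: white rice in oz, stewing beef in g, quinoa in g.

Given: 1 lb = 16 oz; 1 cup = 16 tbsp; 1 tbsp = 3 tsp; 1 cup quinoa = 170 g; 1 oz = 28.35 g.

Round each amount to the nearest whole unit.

white rice: 3 oz; stewing beef: 1043 g; quinoa: 28 g

Scaling factor: 8/10 = 4/5 = 0.8.
white rice: 4 oz × 4/5 ≈ 3 oz
stewing beef: (2 lb + 14 oz = 2.875 lb) × 4/5 × 16 oz/lb × 28.35 g/oz ≈ 1043 g
quinoa: (3 tbsp + 1 tsp = 10/3 tbsp) × 4/5 ÷ 16 tbsp/cup × 170 g/cup ≈ 28 g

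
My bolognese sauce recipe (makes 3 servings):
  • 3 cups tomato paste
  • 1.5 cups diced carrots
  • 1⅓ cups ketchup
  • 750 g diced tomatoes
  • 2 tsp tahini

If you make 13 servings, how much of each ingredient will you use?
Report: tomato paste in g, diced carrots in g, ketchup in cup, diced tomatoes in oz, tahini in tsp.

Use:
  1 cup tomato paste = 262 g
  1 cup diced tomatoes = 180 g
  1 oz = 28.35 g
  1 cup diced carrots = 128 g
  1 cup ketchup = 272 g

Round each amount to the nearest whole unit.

Scaling factor: 13/3.
tomato paste: 3 cup × 13/3 × 262 g/cup = 3406 g
diced carrots: 1.5 cup × 13/3 × 128 g/cup = 832 g
ketchup: 4/3 cup × 13/3 ≈ 6 cup
diced tomatoes: 750 g × 13/3 ÷ 28.35 g/oz ≈ 115 oz
tahini: 2 tsp × 13/3 ≈ 9 tsp

tomato paste: 3406 g; diced carrots: 832 g; ketchup: 6 cup; diced tomatoes: 115 oz; tahini: 9 tsp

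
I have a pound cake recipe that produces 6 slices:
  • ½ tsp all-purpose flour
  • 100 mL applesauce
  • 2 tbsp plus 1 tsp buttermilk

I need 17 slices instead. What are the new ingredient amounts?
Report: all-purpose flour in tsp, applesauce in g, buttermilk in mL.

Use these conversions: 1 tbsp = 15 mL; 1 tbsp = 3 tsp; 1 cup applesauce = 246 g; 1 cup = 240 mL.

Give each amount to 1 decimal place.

all-purpose flour: 1.4 tsp; applesauce: 290.4 g; buttermilk: 99.2 mL

Scaling factor: 17/6.
all-purpose flour: 0.5 tsp × 17/6 ≈ 1.4 tsp
applesauce: 100 mL × 17/6 ÷ 240 mL/cup × 246 g/cup ≈ 290.4 g
buttermilk: (2 tbsp + 1 tsp = 7/3 tbsp) × 17/6 × 15 mL/tbsp ≈ 99.2 mL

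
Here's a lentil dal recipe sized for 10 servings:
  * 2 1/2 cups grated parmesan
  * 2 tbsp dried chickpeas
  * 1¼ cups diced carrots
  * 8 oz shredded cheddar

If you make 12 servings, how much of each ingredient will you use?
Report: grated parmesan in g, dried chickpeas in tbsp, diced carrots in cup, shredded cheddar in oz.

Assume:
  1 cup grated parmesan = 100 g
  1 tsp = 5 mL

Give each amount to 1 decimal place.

Scaling factor: 12/10 = 6/5 = 1.2.
grated parmesan: 2.5 cup × 6/5 × 100 g/cup = 300.0 g
dried chickpeas: 2 tbsp × 6/5 = 2.4 tbsp
diced carrots: 1.25 cup × 6/5 = 1.5 cup
shredded cheddar: 8 oz × 6/5 = 9.6 oz

grated parmesan: 300.0 g; dried chickpeas: 2.4 tbsp; diced carrots: 1.5 cup; shredded cheddar: 9.6 oz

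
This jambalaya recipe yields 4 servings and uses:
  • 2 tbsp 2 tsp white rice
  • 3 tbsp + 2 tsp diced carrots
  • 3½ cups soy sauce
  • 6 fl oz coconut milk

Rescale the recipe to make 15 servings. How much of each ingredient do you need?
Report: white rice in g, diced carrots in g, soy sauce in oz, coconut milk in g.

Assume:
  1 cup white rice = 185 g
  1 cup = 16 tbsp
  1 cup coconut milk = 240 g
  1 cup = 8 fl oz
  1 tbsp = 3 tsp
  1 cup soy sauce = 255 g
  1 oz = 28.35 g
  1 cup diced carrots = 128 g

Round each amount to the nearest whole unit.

white rice: 116 g; diced carrots: 110 g; soy sauce: 118 oz; coconut milk: 675 g

Scaling factor: 15/4 = 3.75.
white rice: (2 tbsp + 2 tsp = 8/3 tbsp) × 15/4 ÷ 16 tbsp/cup × 185 g/cup ≈ 116 g
diced carrots: (3 tbsp + 2 tsp = 11/3 tbsp) × 15/4 ÷ 16 tbsp/cup × 128 g/cup = 110 g
soy sauce: 3.5 cup × 15/4 × 255 g/cup ÷ 28.35 g/oz ≈ 118 oz
coconut milk: 6 fl oz × 15/4 ÷ 8 fl oz/cup × 240 g/cup = 675 g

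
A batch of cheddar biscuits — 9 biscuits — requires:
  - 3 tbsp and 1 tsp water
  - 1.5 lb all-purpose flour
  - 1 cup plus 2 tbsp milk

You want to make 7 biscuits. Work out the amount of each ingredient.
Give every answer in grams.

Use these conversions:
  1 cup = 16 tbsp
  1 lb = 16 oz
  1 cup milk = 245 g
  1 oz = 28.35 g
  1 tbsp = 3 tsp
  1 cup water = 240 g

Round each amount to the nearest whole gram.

Scaling factor: 7/9.
water: (3 tbsp + 1 tsp = 10/3 tbsp) × 7/9 ÷ 16 tbsp/cup × 240 g/cup ≈ 39 g
all-purpose flour: 1.5 lb × 7/9 × 16 oz/lb × 28.35 g/oz ≈ 529 g
milk: (1 cup + 2 tbsp = 1.125 cup) × 7/9 × 245 g/cup ≈ 214 g

water: 39 g; all-purpose flour: 529 g; milk: 214 g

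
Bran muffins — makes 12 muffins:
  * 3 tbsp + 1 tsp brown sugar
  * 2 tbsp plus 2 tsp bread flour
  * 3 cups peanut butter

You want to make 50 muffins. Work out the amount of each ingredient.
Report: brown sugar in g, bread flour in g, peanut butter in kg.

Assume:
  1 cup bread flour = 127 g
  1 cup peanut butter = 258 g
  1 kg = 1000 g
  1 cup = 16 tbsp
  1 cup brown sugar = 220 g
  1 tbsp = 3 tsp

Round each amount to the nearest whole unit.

brown sugar: 191 g; bread flour: 88 g; peanut butter: 3 kg

Scaling factor: 50/12 = 25/6.
brown sugar: (3 tbsp + 1 tsp = 10/3 tbsp) × 25/6 ÷ 16 tbsp/cup × 220 g/cup ≈ 191 g
bread flour: (2 tbsp + 2 tsp = 8/3 tbsp) × 25/6 ÷ 16 tbsp/cup × 127 g/cup ≈ 88 g
peanut butter: 3 cup × 25/6 × 258 g/cup ÷ 1000 g/kg ≈ 3 kg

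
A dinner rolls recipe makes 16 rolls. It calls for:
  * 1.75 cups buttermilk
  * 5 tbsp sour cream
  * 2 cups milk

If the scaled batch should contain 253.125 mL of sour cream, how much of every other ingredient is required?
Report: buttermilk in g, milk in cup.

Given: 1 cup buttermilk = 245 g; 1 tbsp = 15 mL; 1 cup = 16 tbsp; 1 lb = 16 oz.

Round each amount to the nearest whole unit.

buttermilk: 1447 g; milk: 7 cup

The original recipe has 75 mL of sour cream, so the scaling factor is 253.125 ÷ 75 = 27/8 = 3.375.
buttermilk: 1.75 cup × 27/8 × 245 g/cup ≈ 1447 g
milk: 2 cup × 27/8 ≈ 7 cup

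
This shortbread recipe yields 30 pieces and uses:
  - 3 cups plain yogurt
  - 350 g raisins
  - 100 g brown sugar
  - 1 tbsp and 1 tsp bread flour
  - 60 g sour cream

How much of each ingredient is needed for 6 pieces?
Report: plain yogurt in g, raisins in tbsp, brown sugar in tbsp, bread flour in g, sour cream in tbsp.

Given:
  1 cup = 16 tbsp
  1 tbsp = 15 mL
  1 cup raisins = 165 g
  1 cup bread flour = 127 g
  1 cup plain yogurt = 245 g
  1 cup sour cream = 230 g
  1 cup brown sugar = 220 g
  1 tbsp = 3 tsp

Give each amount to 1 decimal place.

Scaling factor: 6/30 = 1/5 = 0.2.
plain yogurt: 3 cup × 1/5 × 245 g/cup = 147.0 g
raisins: 350 g × 1/5 ÷ 165 g/cup × 16 tbsp/cup ≈ 6.8 tbsp
brown sugar: 100 g × 1/5 ÷ 220 g/cup × 16 tbsp/cup ≈ 1.5 tbsp
bread flour: (1 tbsp + 1 tsp = 4/3 tbsp) × 1/5 ÷ 16 tbsp/cup × 127 g/cup ≈ 2.1 g
sour cream: 60 g × 1/5 ÷ 230 g/cup × 16 tbsp/cup ≈ 0.8 tbsp

plain yogurt: 147.0 g; raisins: 6.8 tbsp; brown sugar: 1.5 tbsp; bread flour: 2.1 g; sour cream: 0.8 tbsp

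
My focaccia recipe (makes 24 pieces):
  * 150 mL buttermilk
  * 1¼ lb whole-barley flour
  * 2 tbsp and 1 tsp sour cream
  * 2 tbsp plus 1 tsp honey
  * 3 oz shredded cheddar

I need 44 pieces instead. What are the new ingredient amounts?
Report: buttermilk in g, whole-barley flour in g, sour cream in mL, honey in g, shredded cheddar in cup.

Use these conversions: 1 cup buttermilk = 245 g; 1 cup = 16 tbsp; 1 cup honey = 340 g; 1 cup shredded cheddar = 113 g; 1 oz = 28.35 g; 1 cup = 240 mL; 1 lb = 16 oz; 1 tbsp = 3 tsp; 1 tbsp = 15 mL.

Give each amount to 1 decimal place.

buttermilk: 280.7 g; whole-barley flour: 1039.5 g; sour cream: 64.2 mL; honey: 90.9 g; shredded cheddar: 1.4 cup

Scaling factor: 44/24 = 11/6.
buttermilk: 150 mL × 11/6 ÷ 240 mL/cup × 245 g/cup ≈ 280.7 g
whole-barley flour: 1.25 lb × 11/6 × 16 oz/lb × 28.35 g/oz = 1039.5 g
sour cream: (2 tbsp + 1 tsp = 7/3 tbsp) × 11/6 × 15 mL/tbsp ≈ 64.2 mL
honey: (2 tbsp + 1 tsp = 7/3 tbsp) × 11/6 ÷ 16 tbsp/cup × 340 g/cup ≈ 90.9 g
shredded cheddar: 3 oz × 11/6 × 28.35 g/oz ÷ 113 g/cup ≈ 1.4 cup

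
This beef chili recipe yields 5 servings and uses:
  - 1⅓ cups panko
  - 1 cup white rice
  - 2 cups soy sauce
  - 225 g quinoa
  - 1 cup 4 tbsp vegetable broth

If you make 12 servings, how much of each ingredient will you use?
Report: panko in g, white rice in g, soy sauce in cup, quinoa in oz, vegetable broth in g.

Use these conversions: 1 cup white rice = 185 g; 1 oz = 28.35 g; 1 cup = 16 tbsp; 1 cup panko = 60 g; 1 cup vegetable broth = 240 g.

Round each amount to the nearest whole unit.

panko: 192 g; white rice: 444 g; soy sauce: 5 cup; quinoa: 19 oz; vegetable broth: 720 g

Scaling factor: 12/5 = 2.4.
panko: 4/3 cup × 12/5 × 60 g/cup = 192 g
white rice: 1 cup × 12/5 × 185 g/cup = 444 g
soy sauce: 2 cup × 12/5 ≈ 5 cup
quinoa: 225 g × 12/5 ÷ 28.35 g/oz ≈ 19 oz
vegetable broth: (1 cup + 4 tbsp = 1.25 cup) × 12/5 × 240 g/cup = 720 g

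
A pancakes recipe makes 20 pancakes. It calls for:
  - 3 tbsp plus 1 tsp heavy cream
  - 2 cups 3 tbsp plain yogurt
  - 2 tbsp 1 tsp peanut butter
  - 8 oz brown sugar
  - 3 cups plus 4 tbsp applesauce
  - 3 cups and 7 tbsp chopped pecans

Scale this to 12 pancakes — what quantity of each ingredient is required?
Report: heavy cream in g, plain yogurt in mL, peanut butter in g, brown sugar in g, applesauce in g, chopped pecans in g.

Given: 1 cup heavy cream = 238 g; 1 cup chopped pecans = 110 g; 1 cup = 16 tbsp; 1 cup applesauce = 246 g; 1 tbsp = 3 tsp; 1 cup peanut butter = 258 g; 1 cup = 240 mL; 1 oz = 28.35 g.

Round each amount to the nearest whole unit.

heavy cream: 30 g; plain yogurt: 315 mL; peanut butter: 23 g; brown sugar: 136 g; applesauce: 480 g; chopped pecans: 227 g

Scaling factor: 12/20 = 3/5 = 0.6.
heavy cream: (3 tbsp + 1 tsp = 10/3 tbsp) × 3/5 ÷ 16 tbsp/cup × 238 g/cup ≈ 30 g
plain yogurt: (2 cup + 3 tbsp = 2.1875 cup) × 3/5 × 240 mL/cup = 315 mL
peanut butter: (2 tbsp + 1 tsp = 7/3 tbsp) × 3/5 ÷ 16 tbsp/cup × 258 g/cup ≈ 23 g
brown sugar: 8 oz × 3/5 × 28.35 g/oz ≈ 136 g
applesauce: (3 cup + 4 tbsp = 3.25 cup) × 3/5 × 246 g/cup ≈ 480 g
chopped pecans: (3 cup + 7 tbsp = 3.4375 cup) × 3/5 × 110 g/cup ≈ 227 g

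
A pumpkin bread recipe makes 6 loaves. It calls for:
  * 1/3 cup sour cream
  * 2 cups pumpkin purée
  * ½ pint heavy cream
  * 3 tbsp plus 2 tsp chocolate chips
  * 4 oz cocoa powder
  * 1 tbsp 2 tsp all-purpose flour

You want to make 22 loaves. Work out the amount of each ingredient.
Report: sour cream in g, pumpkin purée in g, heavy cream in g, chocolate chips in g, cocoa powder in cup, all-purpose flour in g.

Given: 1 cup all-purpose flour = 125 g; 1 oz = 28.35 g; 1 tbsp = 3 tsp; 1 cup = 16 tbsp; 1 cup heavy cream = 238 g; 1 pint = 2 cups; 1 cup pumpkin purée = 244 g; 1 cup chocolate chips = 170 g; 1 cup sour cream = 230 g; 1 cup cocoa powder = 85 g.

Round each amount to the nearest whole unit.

Scaling factor: 22/6 = 11/3.
sour cream: 1/3 cup × 11/3 × 230 g/cup ≈ 281 g
pumpkin purée: 2 cup × 11/3 × 244 g/cup ≈ 1789 g
heavy cream: 0.5 pint × 11/3 × 2 cup/pint × 238 g/cup ≈ 873 g
chocolate chips: (3 tbsp + 2 tsp = 11/3 tbsp) × 11/3 ÷ 16 tbsp/cup × 170 g/cup ≈ 143 g
cocoa powder: 4 oz × 11/3 × 28.35 g/oz ÷ 85 g/cup ≈ 5 cup
all-purpose flour: (1 tbsp + 2 tsp = 5/3 tbsp) × 11/3 ÷ 16 tbsp/cup × 125 g/cup ≈ 48 g

sour cream: 281 g; pumpkin purée: 1789 g; heavy cream: 873 g; chocolate chips: 143 g; cocoa powder: 5 cup; all-purpose flour: 48 g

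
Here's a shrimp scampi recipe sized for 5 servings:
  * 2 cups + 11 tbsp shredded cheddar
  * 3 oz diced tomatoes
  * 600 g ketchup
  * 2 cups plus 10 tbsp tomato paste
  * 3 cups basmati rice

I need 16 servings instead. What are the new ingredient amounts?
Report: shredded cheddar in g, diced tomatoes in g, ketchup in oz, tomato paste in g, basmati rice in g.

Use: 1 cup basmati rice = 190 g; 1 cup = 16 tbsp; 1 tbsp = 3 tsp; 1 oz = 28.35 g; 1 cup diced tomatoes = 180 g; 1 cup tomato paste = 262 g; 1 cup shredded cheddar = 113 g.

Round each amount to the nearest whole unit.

shredded cheddar: 972 g; diced tomatoes: 272 g; ketchup: 68 oz; tomato paste: 2201 g; basmati rice: 1824 g

Scaling factor: 16/5 = 3.2.
shredded cheddar: (2 cup + 11 tbsp = 2.6875 cup) × 16/5 × 113 g/cup ≈ 972 g
diced tomatoes: 3 oz × 16/5 × 28.35 g/oz ≈ 272 g
ketchup: 600 g × 16/5 ÷ 28.35 g/oz ≈ 68 oz
tomato paste: (2 cup + 10 tbsp = 2.625 cup) × 16/5 × 262 g/cup ≈ 2201 g
basmati rice: 3 cup × 16/5 × 190 g/cup = 1824 g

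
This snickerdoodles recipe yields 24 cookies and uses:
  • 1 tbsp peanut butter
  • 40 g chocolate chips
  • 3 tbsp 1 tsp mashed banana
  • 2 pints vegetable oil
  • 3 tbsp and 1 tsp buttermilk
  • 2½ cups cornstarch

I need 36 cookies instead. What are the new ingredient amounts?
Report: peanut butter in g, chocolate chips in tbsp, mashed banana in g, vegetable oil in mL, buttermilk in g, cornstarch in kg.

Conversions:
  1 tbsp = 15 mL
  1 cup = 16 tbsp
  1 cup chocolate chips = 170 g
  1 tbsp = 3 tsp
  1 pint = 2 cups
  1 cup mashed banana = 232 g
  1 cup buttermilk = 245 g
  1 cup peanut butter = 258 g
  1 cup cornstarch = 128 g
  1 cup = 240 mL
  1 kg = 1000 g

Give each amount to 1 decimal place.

peanut butter: 24.2 g; chocolate chips: 5.6 tbsp; mashed banana: 72.5 g; vegetable oil: 1440.0 mL; buttermilk: 76.6 g; cornstarch: 0.5 kg

Scaling factor: 36/24 = 3/2 = 1.5.
peanut butter: 1 tbsp × 3/2 ÷ 16 tbsp/cup × 258 g/cup ≈ 24.2 g
chocolate chips: 40 g × 3/2 ÷ 170 g/cup × 16 tbsp/cup ≈ 5.6 tbsp
mashed banana: (3 tbsp + 1 tsp = 10/3 tbsp) × 3/2 ÷ 16 tbsp/cup × 232 g/cup = 72.5 g
vegetable oil: 2 pint × 3/2 × 2 cup/pint × 240 mL/cup = 1440.0 mL
buttermilk: (3 tbsp + 1 tsp = 10/3 tbsp) × 3/2 ÷ 16 tbsp/cup × 245 g/cup ≈ 76.6 g
cornstarch: 2.5 cup × 3/2 × 128 g/cup ÷ 1000 g/kg ≈ 0.5 kg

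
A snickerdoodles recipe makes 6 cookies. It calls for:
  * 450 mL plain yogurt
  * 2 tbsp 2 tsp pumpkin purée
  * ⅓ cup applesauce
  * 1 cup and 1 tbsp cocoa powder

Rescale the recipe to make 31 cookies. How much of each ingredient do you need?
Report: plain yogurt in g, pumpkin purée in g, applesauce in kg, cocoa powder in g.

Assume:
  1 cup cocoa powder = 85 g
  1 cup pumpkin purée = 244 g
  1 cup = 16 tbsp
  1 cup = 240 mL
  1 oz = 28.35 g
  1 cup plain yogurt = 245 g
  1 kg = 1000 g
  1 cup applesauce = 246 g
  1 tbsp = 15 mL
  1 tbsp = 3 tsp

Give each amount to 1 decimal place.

plain yogurt: 2373.4 g; pumpkin purée: 210.1 g; applesauce: 0.4 kg; cocoa powder: 466.6 g

Scaling factor: 31/6.
plain yogurt: 450 mL × 31/6 ÷ 240 mL/cup × 245 g/cup ≈ 2373.4 g
pumpkin purée: (2 tbsp + 2 tsp = 8/3 tbsp) × 31/6 ÷ 16 tbsp/cup × 244 g/cup ≈ 210.1 g
applesauce: 1/3 cup × 31/6 × 246 g/cup ÷ 1000 g/kg ≈ 0.4 kg
cocoa powder: (1 cup + 1 tbsp = 1.0625 cup) × 31/6 × 85 g/cup ≈ 466.6 g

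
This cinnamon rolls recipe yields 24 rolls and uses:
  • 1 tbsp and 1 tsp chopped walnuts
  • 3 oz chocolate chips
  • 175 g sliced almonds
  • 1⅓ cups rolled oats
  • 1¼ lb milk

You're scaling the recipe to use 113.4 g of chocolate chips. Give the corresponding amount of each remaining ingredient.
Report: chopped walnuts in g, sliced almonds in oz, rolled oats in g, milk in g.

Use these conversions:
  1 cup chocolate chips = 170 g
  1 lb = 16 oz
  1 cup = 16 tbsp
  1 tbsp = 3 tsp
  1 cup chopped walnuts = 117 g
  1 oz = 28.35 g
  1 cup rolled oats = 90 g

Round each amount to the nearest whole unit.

The original recipe has 85.05 g of chocolate chips, so the scaling factor is 113.4 ÷ 85.05 = 4/3.
chopped walnuts: (1 tbsp + 1 tsp = 4/3 tbsp) × 4/3 ÷ 16 tbsp/cup × 117 g/cup = 13 g
sliced almonds: 175 g × 4/3 ÷ 28.35 g/oz ≈ 8 oz
rolled oats: 4/3 cup × 4/3 × 90 g/cup = 160 g
milk: 1.25 lb × 4/3 × 16 oz/lb × 28.35 g/oz = 756 g

chopped walnuts: 13 g; sliced almonds: 8 oz; rolled oats: 160 g; milk: 756 g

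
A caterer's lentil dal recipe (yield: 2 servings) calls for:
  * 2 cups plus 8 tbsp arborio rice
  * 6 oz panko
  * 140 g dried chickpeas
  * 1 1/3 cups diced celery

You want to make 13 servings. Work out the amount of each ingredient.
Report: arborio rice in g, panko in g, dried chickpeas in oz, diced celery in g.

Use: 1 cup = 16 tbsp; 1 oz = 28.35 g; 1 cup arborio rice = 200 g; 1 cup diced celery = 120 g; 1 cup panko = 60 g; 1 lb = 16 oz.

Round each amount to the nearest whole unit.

arborio rice: 3250 g; panko: 1106 g; dried chickpeas: 32 oz; diced celery: 1040 g

Scaling factor: 13/2 = 6.5.
arborio rice: (2 cup + 8 tbsp = 2.5 cup) × 13/2 × 200 g/cup = 3250 g
panko: 6 oz × 13/2 × 28.35 g/oz ≈ 1106 g
dried chickpeas: 140 g × 13/2 ÷ 28.35 g/oz ≈ 32 oz
diced celery: 4/3 cup × 13/2 × 120 g/cup = 1040 g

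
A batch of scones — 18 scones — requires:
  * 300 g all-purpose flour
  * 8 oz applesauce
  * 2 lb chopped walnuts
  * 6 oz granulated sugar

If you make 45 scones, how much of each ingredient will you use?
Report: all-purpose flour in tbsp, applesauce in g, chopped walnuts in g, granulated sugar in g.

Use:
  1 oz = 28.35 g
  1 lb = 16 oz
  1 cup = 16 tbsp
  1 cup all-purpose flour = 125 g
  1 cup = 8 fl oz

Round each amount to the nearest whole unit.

all-purpose flour: 96 tbsp; applesauce: 567 g; chopped walnuts: 2268 g; granulated sugar: 425 g

Scaling factor: 45/18 = 5/2 = 2.5.
all-purpose flour: 300 g × 5/2 ÷ 125 g/cup × 16 tbsp/cup = 96 tbsp
applesauce: 8 oz × 5/2 × 28.35 g/oz = 567 g
chopped walnuts: 2 lb × 5/2 × 16 oz/lb × 28.35 g/oz = 2268 g
granulated sugar: 6 oz × 5/2 × 28.35 g/oz ≈ 425 g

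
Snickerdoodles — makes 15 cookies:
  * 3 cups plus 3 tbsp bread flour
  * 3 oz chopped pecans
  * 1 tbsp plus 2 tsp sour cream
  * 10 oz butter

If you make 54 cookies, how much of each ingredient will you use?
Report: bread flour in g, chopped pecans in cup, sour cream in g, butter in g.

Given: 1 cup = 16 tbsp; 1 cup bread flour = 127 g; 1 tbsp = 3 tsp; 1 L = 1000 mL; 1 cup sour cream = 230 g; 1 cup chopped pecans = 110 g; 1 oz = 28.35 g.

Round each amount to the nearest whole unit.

Scaling factor: 54/15 = 18/5 = 3.6.
bread flour: (3 cup + 3 tbsp = 3.1875 cup) × 18/5 × 127 g/cup ≈ 1457 g
chopped pecans: 3 oz × 18/5 × 28.35 g/oz ÷ 110 g/cup ≈ 3 cup
sour cream: (1 tbsp + 2 tsp = 5/3 tbsp) × 18/5 ÷ 16 tbsp/cup × 230 g/cup ≈ 86 g
butter: 10 oz × 18/5 × 28.35 g/oz ≈ 1021 g

bread flour: 1457 g; chopped pecans: 3 cup; sour cream: 86 g; butter: 1021 g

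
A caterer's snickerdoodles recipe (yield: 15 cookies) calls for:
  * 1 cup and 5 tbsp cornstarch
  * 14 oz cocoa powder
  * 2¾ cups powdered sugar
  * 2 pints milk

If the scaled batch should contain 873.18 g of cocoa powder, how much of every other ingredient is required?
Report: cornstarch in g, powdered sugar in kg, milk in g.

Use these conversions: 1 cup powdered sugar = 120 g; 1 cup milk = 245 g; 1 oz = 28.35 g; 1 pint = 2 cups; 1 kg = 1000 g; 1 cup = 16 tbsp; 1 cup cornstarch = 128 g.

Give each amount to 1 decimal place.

cornstarch: 369.6 g; powdered sugar: 0.7 kg; milk: 2156.0 g

The original recipe has 396.9 g of cocoa powder, so the scaling factor is 873.18 ÷ 396.9 = 11/5 = 2.2.
cornstarch: (1 cup + 5 tbsp = 1.3125 cup) × 11/5 × 128 g/cup = 369.6 g
powdered sugar: 2.75 cup × 11/5 × 120 g/cup ÷ 1000 g/kg ≈ 0.7 kg
milk: 2 pint × 11/5 × 2 cup/pint × 245 g/cup = 2156.0 g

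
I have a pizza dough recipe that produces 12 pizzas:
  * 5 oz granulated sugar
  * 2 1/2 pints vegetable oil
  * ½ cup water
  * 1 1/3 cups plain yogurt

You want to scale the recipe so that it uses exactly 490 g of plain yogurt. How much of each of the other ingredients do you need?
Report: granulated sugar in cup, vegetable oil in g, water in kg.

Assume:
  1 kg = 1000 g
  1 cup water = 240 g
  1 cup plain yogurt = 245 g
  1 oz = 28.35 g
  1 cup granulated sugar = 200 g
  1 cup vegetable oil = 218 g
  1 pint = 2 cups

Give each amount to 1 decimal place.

granulated sugar: 1.1 cup; vegetable oil: 1635.0 g; water: 0.2 kg

The original recipe has 980/3 g of plain yogurt, so the scaling factor is 490 ÷ 980/3 = 3/2 = 1.5.
granulated sugar: 5 oz × 3/2 × 28.35 g/oz ÷ 200 g/cup ≈ 1.1 cup
vegetable oil: 2.5 pint × 3/2 × 2 cup/pint × 218 g/cup = 1635.0 g
water: 0.5 cup × 3/2 × 240 g/cup ÷ 1000 g/kg ≈ 0.2 kg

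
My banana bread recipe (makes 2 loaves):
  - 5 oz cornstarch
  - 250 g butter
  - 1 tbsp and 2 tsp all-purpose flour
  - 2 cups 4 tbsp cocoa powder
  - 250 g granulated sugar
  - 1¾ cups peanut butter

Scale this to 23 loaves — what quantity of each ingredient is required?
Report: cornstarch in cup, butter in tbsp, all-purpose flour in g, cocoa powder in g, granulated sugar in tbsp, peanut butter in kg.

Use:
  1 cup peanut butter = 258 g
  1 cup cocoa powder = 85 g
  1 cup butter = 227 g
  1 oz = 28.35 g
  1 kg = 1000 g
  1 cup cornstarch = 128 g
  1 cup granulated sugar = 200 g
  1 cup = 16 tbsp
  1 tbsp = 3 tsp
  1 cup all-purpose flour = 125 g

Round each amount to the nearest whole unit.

cornstarch: 13 cup; butter: 203 tbsp; all-purpose flour: 150 g; cocoa powder: 2199 g; granulated sugar: 230 tbsp; peanut butter: 5 kg

Scaling factor: 23/2 = 11.5.
cornstarch: 5 oz × 23/2 × 28.35 g/oz ÷ 128 g/cup ≈ 13 cup
butter: 250 g × 23/2 ÷ 227 g/cup × 16 tbsp/cup ≈ 203 tbsp
all-purpose flour: (1 tbsp + 2 tsp = 5/3 tbsp) × 23/2 ÷ 16 tbsp/cup × 125 g/cup ≈ 150 g
cocoa powder: (2 cup + 4 tbsp = 2.25 cup) × 23/2 × 85 g/cup ≈ 2199 g
granulated sugar: 250 g × 23/2 ÷ 200 g/cup × 16 tbsp/cup = 230 tbsp
peanut butter: 1.75 cup × 23/2 × 258 g/cup ÷ 1000 g/kg ≈ 5 kg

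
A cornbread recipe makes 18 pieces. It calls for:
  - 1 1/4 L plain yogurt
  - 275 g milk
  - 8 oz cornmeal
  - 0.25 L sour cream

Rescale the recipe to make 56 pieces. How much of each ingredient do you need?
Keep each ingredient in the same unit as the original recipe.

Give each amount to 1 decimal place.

Scaling factor: 56/18 = 28/9.
plain yogurt: 1.25 L × 28/9 ≈ 3.9 L
milk: 275 g × 28/9 ≈ 855.6 g
cornmeal: 8 oz × 28/9 ≈ 24.9 oz
sour cream: 0.25 L × 28/9 ≈ 0.8 L

plain yogurt: 3.9 L; milk: 855.6 g; cornmeal: 24.9 oz; sour cream: 0.8 L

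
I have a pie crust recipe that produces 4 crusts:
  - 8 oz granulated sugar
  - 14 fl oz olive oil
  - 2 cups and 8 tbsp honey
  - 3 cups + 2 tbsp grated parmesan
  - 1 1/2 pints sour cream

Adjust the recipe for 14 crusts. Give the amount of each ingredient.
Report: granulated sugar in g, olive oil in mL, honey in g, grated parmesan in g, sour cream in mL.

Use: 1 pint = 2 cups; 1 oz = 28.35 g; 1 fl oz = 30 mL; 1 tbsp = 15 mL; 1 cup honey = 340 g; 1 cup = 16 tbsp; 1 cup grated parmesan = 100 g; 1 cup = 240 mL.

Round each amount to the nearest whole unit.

granulated sugar: 794 g; olive oil: 1470 mL; honey: 2975 g; grated parmesan: 1094 g; sour cream: 2520 mL

Scaling factor: 14/4 = 7/2 = 3.5.
granulated sugar: 8 oz × 7/2 × 28.35 g/oz ≈ 794 g
olive oil: 14 fl oz × 7/2 × 30 mL/fl oz = 1470 mL
honey: (2 cup + 8 tbsp = 2.5 cup) × 7/2 × 340 g/cup = 2975 g
grated parmesan: (3 cup + 2 tbsp = 3.125 cup) × 7/2 × 100 g/cup ≈ 1094 g
sour cream: 1.5 pint × 7/2 × 2 cup/pint × 240 mL/cup = 2520 mL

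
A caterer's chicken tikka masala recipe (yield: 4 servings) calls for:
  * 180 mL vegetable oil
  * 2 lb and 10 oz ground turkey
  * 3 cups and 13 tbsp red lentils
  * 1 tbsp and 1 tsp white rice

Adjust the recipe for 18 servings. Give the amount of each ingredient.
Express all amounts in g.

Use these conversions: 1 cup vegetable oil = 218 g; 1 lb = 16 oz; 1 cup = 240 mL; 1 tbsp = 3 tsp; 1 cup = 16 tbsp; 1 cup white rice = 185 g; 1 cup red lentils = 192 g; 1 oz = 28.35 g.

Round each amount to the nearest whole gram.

vegetable oil: 736 g; ground turkey: 5358 g; red lentils: 3294 g; white rice: 69 g

Scaling factor: 18/4 = 9/2 = 4.5.
vegetable oil: 180 mL × 9/2 ÷ 240 mL/cup × 218 g/cup ≈ 736 g
ground turkey: (2 lb + 10 oz = 2.625 lb) × 9/2 × 16 oz/lb × 28.35 g/oz ≈ 5358 g
red lentils: (3 cup + 13 tbsp = 3.8125 cup) × 9/2 × 192 g/cup = 3294 g
white rice: (1 tbsp + 1 tsp = 4/3 tbsp) × 9/2 ÷ 16 tbsp/cup × 185 g/cup ≈ 69 g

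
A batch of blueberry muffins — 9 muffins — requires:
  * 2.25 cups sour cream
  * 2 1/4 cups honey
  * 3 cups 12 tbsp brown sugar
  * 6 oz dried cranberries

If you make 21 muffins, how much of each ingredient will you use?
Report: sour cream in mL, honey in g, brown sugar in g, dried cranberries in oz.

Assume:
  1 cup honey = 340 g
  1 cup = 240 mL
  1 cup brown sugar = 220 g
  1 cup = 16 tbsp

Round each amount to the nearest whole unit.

sour cream: 1260 mL; honey: 1785 g; brown sugar: 1925 g; dried cranberries: 14 oz

Scaling factor: 21/9 = 7/3.
sour cream: 2.25 cup × 7/3 × 240 mL/cup = 1260 mL
honey: 2.25 cup × 7/3 × 340 g/cup = 1785 g
brown sugar: (3 cup + 12 tbsp = 3.75 cup) × 7/3 × 220 g/cup = 1925 g
dried cranberries: 6 oz × 7/3 = 14 oz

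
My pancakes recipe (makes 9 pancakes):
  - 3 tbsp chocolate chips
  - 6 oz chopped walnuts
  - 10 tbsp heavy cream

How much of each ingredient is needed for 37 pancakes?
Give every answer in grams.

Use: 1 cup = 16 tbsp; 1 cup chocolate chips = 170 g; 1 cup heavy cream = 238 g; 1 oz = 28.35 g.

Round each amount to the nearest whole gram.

Scaling factor: 37/9.
chocolate chips: 3 tbsp × 37/9 ÷ 16 tbsp/cup × 170 g/cup ≈ 131 g
chopped walnuts: 6 oz × 37/9 × 28.35 g/oz ≈ 699 g
heavy cream: 10 tbsp × 37/9 ÷ 16 tbsp/cup × 238 g/cup ≈ 612 g

chocolate chips: 131 g; chopped walnuts: 699 g; heavy cream: 612 g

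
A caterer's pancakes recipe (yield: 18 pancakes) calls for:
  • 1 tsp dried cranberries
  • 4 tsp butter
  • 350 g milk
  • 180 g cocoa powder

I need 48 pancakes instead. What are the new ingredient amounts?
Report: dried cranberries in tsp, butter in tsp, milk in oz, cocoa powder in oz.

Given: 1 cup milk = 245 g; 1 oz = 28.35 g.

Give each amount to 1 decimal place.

dried cranberries: 2.7 tsp; butter: 10.7 tsp; milk: 32.9 oz; cocoa powder: 16.9 oz

Scaling factor: 48/18 = 8/3.
dried cranberries: 1 tsp × 8/3 ≈ 2.7 tsp
butter: 4 tsp × 8/3 ≈ 10.7 tsp
milk: 350 g × 8/3 ÷ 28.35 g/oz ≈ 32.9 oz
cocoa powder: 180 g × 8/3 ÷ 28.35 g/oz ≈ 16.9 oz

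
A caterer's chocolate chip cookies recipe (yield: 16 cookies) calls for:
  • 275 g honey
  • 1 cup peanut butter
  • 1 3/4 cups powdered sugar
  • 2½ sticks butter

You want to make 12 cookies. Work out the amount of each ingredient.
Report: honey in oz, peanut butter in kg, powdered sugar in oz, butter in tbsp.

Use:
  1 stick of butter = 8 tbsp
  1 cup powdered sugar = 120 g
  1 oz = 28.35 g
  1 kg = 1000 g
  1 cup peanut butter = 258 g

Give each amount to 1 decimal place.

honey: 7.3 oz; peanut butter: 0.2 kg; powdered sugar: 5.6 oz; butter: 15.0 tbsp

Scaling factor: 12/16 = 3/4 = 0.75.
honey: 275 g × 3/4 ÷ 28.35 g/oz ≈ 7.3 oz
peanut butter: 1 cup × 3/4 × 258 g/cup ÷ 1000 g/kg ≈ 0.2 kg
powdered sugar: 1.75 cup × 3/4 × 120 g/cup ÷ 28.35 g/oz ≈ 5.6 oz
butter: 2.5 stick × 3/4 × 8 tbsp/stick = 15.0 tbsp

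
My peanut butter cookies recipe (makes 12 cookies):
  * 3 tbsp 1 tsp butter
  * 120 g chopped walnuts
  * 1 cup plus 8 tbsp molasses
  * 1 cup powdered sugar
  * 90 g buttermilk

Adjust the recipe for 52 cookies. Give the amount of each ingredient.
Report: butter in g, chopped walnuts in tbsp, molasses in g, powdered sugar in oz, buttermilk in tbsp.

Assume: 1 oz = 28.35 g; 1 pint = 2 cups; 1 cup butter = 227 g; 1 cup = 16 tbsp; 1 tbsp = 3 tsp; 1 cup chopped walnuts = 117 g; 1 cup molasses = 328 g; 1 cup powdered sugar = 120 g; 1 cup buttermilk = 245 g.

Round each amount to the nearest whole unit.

Scaling factor: 52/12 = 13/3.
butter: (3 tbsp + 1 tsp = 10/3 tbsp) × 13/3 ÷ 16 tbsp/cup × 227 g/cup ≈ 205 g
chopped walnuts: 120 g × 13/3 ÷ 117 g/cup × 16 tbsp/cup ≈ 71 tbsp
molasses: (1 cup + 8 tbsp = 1.5 cup) × 13/3 × 328 g/cup = 2132 g
powdered sugar: 1 cup × 13/3 × 120 g/cup ÷ 28.35 g/oz ≈ 18 oz
buttermilk: 90 g × 13/3 ÷ 245 g/cup × 16 tbsp/cup ≈ 25 tbsp

butter: 205 g; chopped walnuts: 71 tbsp; molasses: 2132 g; powdered sugar: 18 oz; buttermilk: 25 tbsp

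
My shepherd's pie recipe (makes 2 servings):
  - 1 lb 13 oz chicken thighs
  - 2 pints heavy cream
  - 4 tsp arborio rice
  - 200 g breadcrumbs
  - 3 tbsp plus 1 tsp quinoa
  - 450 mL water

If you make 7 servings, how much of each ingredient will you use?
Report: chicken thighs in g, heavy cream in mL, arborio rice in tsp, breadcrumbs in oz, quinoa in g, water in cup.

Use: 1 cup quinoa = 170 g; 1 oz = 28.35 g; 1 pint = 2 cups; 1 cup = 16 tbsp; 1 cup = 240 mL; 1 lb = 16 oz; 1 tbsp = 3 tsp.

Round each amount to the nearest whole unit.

Scaling factor: 7/2 = 3.5.
chicken thighs: (1 lb + 13 oz = 1.8125 lb) × 7/2 × 16 oz/lb × 28.35 g/oz ≈ 2878 g
heavy cream: 2 pint × 7/2 × 2 cup/pint × 240 mL/cup = 3360 mL
arborio rice: 4 tsp × 7/2 = 14 tsp
breadcrumbs: 200 g × 7/2 ÷ 28.35 g/oz ≈ 25 oz
quinoa: (3 tbsp + 1 tsp = 10/3 tbsp) × 7/2 ÷ 16 tbsp/cup × 170 g/cup ≈ 124 g
water: 450 mL × 7/2 ÷ 240 mL/cup ≈ 7 cup

chicken thighs: 2878 g; heavy cream: 3360 mL; arborio rice: 14 tsp; breadcrumbs: 25 oz; quinoa: 124 g; water: 7 cup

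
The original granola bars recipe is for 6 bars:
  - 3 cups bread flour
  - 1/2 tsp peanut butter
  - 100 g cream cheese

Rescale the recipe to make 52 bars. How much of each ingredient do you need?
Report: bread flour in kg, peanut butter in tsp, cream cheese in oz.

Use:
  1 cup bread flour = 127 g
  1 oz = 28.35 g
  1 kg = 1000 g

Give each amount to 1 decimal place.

bread flour: 3.3 kg; peanut butter: 4.3 tsp; cream cheese: 30.6 oz

Scaling factor: 52/6 = 26/3.
bread flour: 3 cup × 26/3 × 127 g/cup ÷ 1000 g/kg ≈ 3.3 kg
peanut butter: 0.5 tsp × 26/3 ≈ 4.3 tsp
cream cheese: 100 g × 26/3 ÷ 28.35 g/oz ≈ 30.6 oz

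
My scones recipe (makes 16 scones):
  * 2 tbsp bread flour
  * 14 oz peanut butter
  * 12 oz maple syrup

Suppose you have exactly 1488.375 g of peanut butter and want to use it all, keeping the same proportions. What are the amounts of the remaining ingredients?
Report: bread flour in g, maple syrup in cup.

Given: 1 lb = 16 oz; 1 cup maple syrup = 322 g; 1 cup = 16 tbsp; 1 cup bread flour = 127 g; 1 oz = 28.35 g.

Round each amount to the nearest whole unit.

bread flour: 60 g; maple syrup: 4 cup

The original recipe has 396.9 g of peanut butter, so the scaling factor is 1488.375 ÷ 396.9 = 15/4 = 3.75.
bread flour: 2 tbsp × 15/4 ÷ 16 tbsp/cup × 127 g/cup ≈ 60 g
maple syrup: 12 oz × 15/4 × 28.35 g/oz ÷ 322 g/cup ≈ 4 cup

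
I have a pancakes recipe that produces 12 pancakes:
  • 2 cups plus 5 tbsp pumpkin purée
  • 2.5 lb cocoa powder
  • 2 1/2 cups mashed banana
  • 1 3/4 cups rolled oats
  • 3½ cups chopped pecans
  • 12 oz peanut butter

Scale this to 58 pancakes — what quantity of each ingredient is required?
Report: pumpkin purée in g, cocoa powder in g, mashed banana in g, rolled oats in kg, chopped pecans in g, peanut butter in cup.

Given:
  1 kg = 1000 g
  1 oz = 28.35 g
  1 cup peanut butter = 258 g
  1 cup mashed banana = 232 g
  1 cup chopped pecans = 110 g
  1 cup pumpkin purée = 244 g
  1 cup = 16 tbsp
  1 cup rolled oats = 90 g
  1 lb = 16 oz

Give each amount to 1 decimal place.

Scaling factor: 58/12 = 29/6.
pumpkin purée: (2 cup + 5 tbsp = 2.3125 cup) × 29/6 × 244 g/cup ≈ 2727.2 g
cocoa powder: 2.5 lb × 29/6 × 16 oz/lb × 28.35 g/oz = 5481.0 g
mashed banana: 2.5 cup × 29/6 × 232 g/cup ≈ 2803.3 g
rolled oats: 1.75 cup × 29/6 × 90 g/cup ÷ 1000 g/kg ≈ 0.8 kg
chopped pecans: 3.5 cup × 29/6 × 110 g/cup ≈ 1860.8 g
peanut butter: 12 oz × 29/6 × 28.35 g/oz ÷ 258 g/cup ≈ 6.4 cup

pumpkin purée: 2727.2 g; cocoa powder: 5481.0 g; mashed banana: 2803.3 g; rolled oats: 0.8 kg; chopped pecans: 1860.8 g; peanut butter: 6.4 cup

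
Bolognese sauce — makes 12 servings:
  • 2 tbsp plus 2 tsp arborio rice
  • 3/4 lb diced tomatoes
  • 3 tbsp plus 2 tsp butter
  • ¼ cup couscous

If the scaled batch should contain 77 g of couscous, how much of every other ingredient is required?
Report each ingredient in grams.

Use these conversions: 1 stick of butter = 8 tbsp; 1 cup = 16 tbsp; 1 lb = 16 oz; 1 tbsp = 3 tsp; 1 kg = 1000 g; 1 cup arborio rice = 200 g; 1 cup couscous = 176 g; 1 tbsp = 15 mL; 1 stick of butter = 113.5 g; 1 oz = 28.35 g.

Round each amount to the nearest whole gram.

The original recipe has 44 g of couscous, so the scaling factor is 77 ÷ 44 = 7/4 = 1.75.
arborio rice: (2 tbsp + 2 tsp = 8/3 tbsp) × 7/4 ÷ 16 tbsp/cup × 200 g/cup ≈ 58 g
diced tomatoes: 0.75 lb × 7/4 × 16 oz/lb × 28.35 g/oz ≈ 595 g
butter: (3 tbsp + 2 tsp = 11/3 tbsp) × 7/4 ÷ 8 tbsp/stick × 113.5 g/stick ≈ 91 g

arborio rice: 58 g; diced tomatoes: 595 g; butter: 91 g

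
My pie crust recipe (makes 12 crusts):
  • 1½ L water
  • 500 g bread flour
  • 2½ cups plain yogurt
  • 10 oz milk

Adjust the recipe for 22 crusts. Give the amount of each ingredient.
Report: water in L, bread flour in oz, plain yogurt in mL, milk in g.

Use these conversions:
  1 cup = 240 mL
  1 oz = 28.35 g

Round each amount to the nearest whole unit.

Scaling factor: 22/12 = 11/6.
water: 1.5 L × 11/6 ≈ 3 L
bread flour: 500 g × 11/6 ÷ 28.35 g/oz ≈ 32 oz
plain yogurt: 2.5 cup × 11/6 × 240 mL/cup = 1100 mL
milk: 10 oz × 11/6 × 28.35 g/oz ≈ 520 g

water: 3 L; bread flour: 32 oz; plain yogurt: 1100 mL; milk: 520 g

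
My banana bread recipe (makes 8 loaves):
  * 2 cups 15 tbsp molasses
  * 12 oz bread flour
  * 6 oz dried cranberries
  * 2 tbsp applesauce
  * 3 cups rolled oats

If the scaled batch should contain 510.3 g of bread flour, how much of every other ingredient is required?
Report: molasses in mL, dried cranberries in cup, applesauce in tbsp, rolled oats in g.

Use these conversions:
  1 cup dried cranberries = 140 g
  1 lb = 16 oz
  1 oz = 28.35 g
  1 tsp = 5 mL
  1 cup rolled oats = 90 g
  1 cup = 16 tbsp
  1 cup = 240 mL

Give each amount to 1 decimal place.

The original recipe has 340.2 g of bread flour, so the scaling factor is 510.3 ÷ 340.2 = 3/2 = 1.5.
molasses: (2 cup + 15 tbsp = 2.9375 cup) × 3/2 × 240 mL/cup = 1057.5 mL
dried cranberries: 6 oz × 3/2 × 28.35 g/oz ÷ 140 g/cup ≈ 1.8 cup
applesauce: 2 tbsp × 3/2 = 3.0 tbsp
rolled oats: 3 cup × 3/2 × 90 g/cup = 405.0 g

molasses: 1057.5 mL; dried cranberries: 1.8 cup; applesauce: 3.0 tbsp; rolled oats: 405.0 g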